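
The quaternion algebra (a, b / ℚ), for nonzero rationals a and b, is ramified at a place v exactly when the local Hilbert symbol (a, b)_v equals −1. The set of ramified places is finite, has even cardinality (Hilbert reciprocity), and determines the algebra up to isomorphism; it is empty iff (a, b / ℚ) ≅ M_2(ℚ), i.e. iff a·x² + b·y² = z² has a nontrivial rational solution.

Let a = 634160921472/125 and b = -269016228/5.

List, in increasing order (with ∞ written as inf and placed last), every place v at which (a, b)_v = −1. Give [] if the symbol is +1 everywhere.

(a, b) ≡ (390, -85) mod (ℚ^×)²; places V = {2, 3, 5, 13, 17, ∞}.
(a,b)_3: α=3, u≡1; β=4, v≡2 (mod 3); (1|3)=+1, (2|3)=-1; sign (−1)^0·+1^4·-1^3 = -1.
(a,b)_17: α=4, u≡9; β=3, v≡7 (mod 17); (9|17)=+1, (7|17)=-1; sign (−1)^0·+1^3·-1^4 = +1.
(a,b)_5: α=-3, u≡2; β=-1, v≡2 (mod 5); (2|5)=-1, (2|5)=-1; sign (−1)^0·-1^-1·-1^-3 = +1.
(a,b)_∞: sgn(390)=+, sgn(-85)=−, so +1.
(a,b)_2: α=7, β=2; u≡3, v≡3 (mod 8); ε(u)ε(v)=1·1, αω(v)=7·1, βω(u)=2·1; sum ≡ 0  ⇒  +1.
(a,b)_13: α=3, u≡1; β=2, v≡5 (mod 13); (1|13)=+1, (5|13)=-1; sign (−1)^0·+1^2·-1^3 = -1.
Ram(390, -85) = {3, 13}; no ℚ_3-point on the conic.

[3, 13]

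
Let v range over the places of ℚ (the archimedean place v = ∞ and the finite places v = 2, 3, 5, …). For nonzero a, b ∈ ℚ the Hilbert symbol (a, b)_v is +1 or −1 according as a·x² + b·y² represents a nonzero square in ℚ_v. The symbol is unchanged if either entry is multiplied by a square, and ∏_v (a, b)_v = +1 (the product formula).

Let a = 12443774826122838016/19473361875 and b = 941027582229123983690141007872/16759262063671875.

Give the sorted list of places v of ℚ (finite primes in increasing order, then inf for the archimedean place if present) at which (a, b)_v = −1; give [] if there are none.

[2, 11, 13, 17]

Mod squares: a ≡ 11, b ≡ 34034. Check v ∈ {∞, 2, 3, 5, 7, 11, 13, 17}.
v=∞: 11 > 0 and 34034 > 0  ⇒  (a,b)_∞ = +1.
v=5: a=5^-4·(≡4), b=5^-8·(≡4) mod 5; (4|5)=+1, (4|5)=+1; (−1)^{-4·-8·2}·(+1)^-8·(+1)^-4 = +1.
v=17: a=17^-2·(≡7), b=17^-3·(≡1) mod 17; (7|17)=-1, (1|17)=+1; (−1)^{-2·-3·8}·(-1)^-3·(+1)^-2 = -1.
v=3: a=3^-4·(≡2), b=3^-8·(≡2) mod 3; (2|3)=-1, (2|3)=-1; (−1)^{-4·-8·1}·(-1)^-8·(-1)^-4 = +1.
v=13: a=13^6·(≡5), b=13^9·(≡5) mod 13; (5|13)=-1, (5|13)=-1; (−1)^{6·9·6}·(-1)^9·(-1)^6 = -1.
v=2: v_2(a)=30, v_2(b)=41; units ≡ 3, 1 (mod 8); ε·ε+αω+βω = 1·0+30·0+41·1 ≡ 1  ⇒  (a,b)_2 = -1.
v=11: a=11^-3·(≡3), b=11^-3·(≡1) mod 11; (3|11)=+1, (1|11)=+1; (−1)^{-3·-3·5}·(+1)^-3·(+1)^-3 = -1.
v=7: a=7^4·(≡4), b=7^9·(≡4) mod 7; (4|7)=+1, (4|7)=+1; (−1)^{4·9·3}·(+1)^9·(+1)^4 = +1.
|Ram(11, 34034)| = 4, even; anisotropic at {2, 11, 13, 17}.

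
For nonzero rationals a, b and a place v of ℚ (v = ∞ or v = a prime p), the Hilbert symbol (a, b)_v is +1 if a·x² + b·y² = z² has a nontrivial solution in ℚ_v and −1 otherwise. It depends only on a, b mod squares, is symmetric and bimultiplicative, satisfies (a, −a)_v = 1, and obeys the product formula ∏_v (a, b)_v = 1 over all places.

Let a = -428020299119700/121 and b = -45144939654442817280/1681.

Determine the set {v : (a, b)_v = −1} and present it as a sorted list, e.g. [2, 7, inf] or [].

Mod squares: a ≡ -493, b ≡ -455. Check v ∈ {∞, 2, 3, 5, 7, 11, 13, 17, 29, 41}.
v=7: a=7^2·(≡1), b=7^1·(≡6) mod 7; (1|7)=+1, (6|7)=-1; (−1)^{2·1·3}·(+1)^1·(-1)^2 = +1.
v=5: a=5^2·(≡2), b=5^1·(≡4) mod 5; (2|5)=-1, (4|5)=+1; (−1)^{2·1·2}·(-1)^1·(+1)^2 = -1.
v=17: a=17^3·(≡10), b=17^4·(≡9) mod 17; (10|17)=-1, (9|17)=+1; (−1)^{3·4·8}·(-1)^4·(+1)^3 = +1.
v=2: v_2(a)=2, v_2(b)=8; units ≡ 3, 1 (mod 8); ε·ε+αω+βω = 1·0+2·0+8·1 ≡ 0  ⇒  (a,b)_2 = +1.
v=41: a=41^0·(≡8), b=41^-2·(≡1) mod 41; (8|41)=+1, (1|41)=+1; (−1)^{0·-2·20}·(+1)^-2·(+1)^0 = +1.
v=29: a=29^3·(≡27), b=29^4·(≡25) mod 29; (27|29)=-1, (25|29)=+1; (−1)^{3·4·14}·(-1)^4·(+1)^3 = +1.
v=13: a=13^0·(≡3), b=13^1·(≡3) mod 13; (3|13)=+1, (3|13)=+1; (−1)^{0·1·6}·(+1)^1·(+1)^0 = +1.
v=11: a=11^-2·(≡10), b=11^0·(≡7) mod 11; (10|11)=-1, (7|11)=-1; (−1)^{-2·0·5}·(-1)^0·(-1)^-2 = +1.
v=3: a=3^6·(≡2), b=3^8·(≡1) mod 3; (2|3)=-1, (1|3)=+1; (−1)^{6·8·1}·(-1)^8·(+1)^6 = +1.
v=∞: -493 < 0 and -455 < 0  ⇒  (a,b)_∞ = -1.
(-493, -455 / ℚ) ramifies at {5, ∞}: a division algebra.

[5, inf]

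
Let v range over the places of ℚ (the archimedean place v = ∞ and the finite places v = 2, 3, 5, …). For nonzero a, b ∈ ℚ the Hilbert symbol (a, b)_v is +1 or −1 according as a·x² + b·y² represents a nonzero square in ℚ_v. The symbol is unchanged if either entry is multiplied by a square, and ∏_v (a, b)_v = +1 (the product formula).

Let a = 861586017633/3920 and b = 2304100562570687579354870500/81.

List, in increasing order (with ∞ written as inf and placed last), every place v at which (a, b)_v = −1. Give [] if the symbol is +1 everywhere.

[5, 43]

Mod squares: a ≡ 1656259165, b ≡ 1242505. Check v ∈ {∞, 2, 3, 5, 7, 11, 13, 17, 19, 29, 31, 41, 43}.
v=7: a=7^-2·(≡4), b=7^0·(≡5) mod 7; (4|7)=+1, (5|7)=-1; (−1)^{-2·0·3}·(+1)^0·(-1)^-2 = +1.
v=∞: 1656259165 > 0 and 1242505 > 0  ⇒  (a,b)_∞ = +1.
v=31: a=31^1·(≡27), b=31^2·(≡10) mod 31; (27|31)=-1, (10|31)=+1; (−1)^{1·2·15}·(-1)^2·(+1)^1 = +1.
v=13: a=13^0·(≡6), b=13^2·(≡4) mod 13; (6|13)=-1, (4|13)=+1; (−1)^{0·2·6}·(-1)^2·(+1)^0 = +1.
v=43: a=43^1·(≡28), b=43^2·(≡29) mod 43; (28|43)=-1, (29|43)=-1; (−1)^{1·2·21}·(-1)^2·(-1)^1 = -1.
v=41: a=41^1·(≡27), b=41^3·(≡27) mod 41; (27|41)=-1, (27|41)=-1; (−1)^{1·3·20}·(-1)^3·(-1)^1 = +1.
v=29: a=29^1·(≡2), b=29^3·(≡18) mod 29; (2|29)=-1, (18|29)=-1; (−1)^{1·3·14}·(-1)^3·(-1)^1 = +1.
v=19: a=19^1·(≡12), b=19^3·(≡5) mod 19; (12|19)=-1, (5|19)=+1; (−1)^{1·3·9}·(-1)^3·(+1)^1 = +1.
v=3: a=3^2·(≡1), b=3^-4·(≡1) mod 3; (1|3)=+1, (1|3)=+1; (−1)^{2·-4·1}·(+1)^-4·(+1)^2 = +1.
v=5: a=5^-1·(≡2), b=5^3·(≡4) mod 5; (2|5)=-1, (4|5)=+1; (−1)^{-1·3·2}·(-1)^3·(+1)^-1 = -1.
v=11: a=11^1·(≡9), b=11^3·(≡10) mod 11; (9|11)=+1, (10|11)=-1; (−1)^{1·3·5}·(+1)^3·(-1)^1 = +1.
v=2: v_2(a)=-4, v_2(b)=2; units ≡ 5, 1 (mod 8); ε·ε+αω+βω = 0·0+-4·0+2·1 ≡ 0  ⇒  (a,b)_2 = +1.
v=17: a=17^2·(≡11), b=17^0·(≡4) mod 17; (11|17)=-1, (4|17)=+1; (−1)^{2·0·8}·(-1)^0·(+1)^2 = +1.
(1656259165, 1242505 / ℚ) ramifies at {5, 43}: a division algebra.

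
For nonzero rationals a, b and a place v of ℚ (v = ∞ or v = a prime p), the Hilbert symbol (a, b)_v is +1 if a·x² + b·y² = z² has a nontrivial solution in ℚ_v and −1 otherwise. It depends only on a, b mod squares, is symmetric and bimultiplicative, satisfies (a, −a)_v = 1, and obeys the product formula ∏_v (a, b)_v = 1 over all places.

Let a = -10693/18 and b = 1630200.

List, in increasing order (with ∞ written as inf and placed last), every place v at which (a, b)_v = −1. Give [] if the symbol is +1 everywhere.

[19, 37]

(a, b) ≡ (-74, 16302) mod (ℚ^×)²; places V = {2, 3, 5, 11, 13, 17, 19, 37, ∞}.
(a,b)_13: α=0, u≡9; β=1, v≡2 (mod 13); (9|13)=+1, (2|13)=-1; sign (−1)^0·+1^1·-1^0 = +1.
(a,b)_5: α=0, u≡4; β=2, v≡3 (mod 5); (4|5)=+1, (3|5)=-1; sign (−1)^0·+1^2·-1^0 = +1.
(a,b)_3: α=-2, u≡1; β=1, v≡1 (mod 3); (1|3)=+1, (1|3)=+1; sign (−1)^0·+1^1·+1^-2 = +1.
(a,b)_11: α=0, u≡3; β=1, v≡8 (mod 11); (3|11)=+1, (8|11)=-1; sign (−1)^0·+1^1·-1^0 = +1.
(a,b)_37: α=1, u≡23; β=0, v≡17 (mod 37); (23|37)=-1, (17|37)=-1; sign (−1)^0·-1^0·-1^1 = -1.
(a,b)_2: α=-1, β=3; u≡3, v≡7 (mod 8); ε(u)ε(v)=1·1, αω(v)=-1·0, βω(u)=3·1; sum ≡ 0  ⇒  +1.
(a,b)_17: α=2, u≡14; β=0, v≡2 (mod 17); (14|17)=-1, (2|17)=+1; sign (−1)^0·-1^0·+1^2 = +1.
(a,b)_∞: sgn(-74)=−, sgn(16302)=+, so +1.
(a,b)_19: α=0, u≡15; β=1, v≡15 (mod 19); (15|19)=-1, (15|19)=-1; sign (−1)^0·-1^1·-1^0 = -1.
Ram(-74, 16302) = {19, 37}; no ℚ_19-point on the conic.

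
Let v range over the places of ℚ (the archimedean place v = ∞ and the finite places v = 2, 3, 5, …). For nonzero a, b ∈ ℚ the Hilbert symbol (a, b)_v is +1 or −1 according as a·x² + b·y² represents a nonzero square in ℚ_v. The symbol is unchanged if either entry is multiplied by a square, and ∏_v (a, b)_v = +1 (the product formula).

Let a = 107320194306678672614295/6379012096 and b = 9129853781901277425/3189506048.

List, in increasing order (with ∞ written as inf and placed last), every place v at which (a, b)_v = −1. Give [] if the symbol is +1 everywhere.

[7, 17]

(a, b) ≡ (20930, 391) mod (ℚ^×)²; places V = {2, 3, 5, 7, 11, 13, 17, 23, 29, 47, ∞}.
(a,b)_2: α=-19, β=-18; u≡1, v≡7 (mod 8); ε(u)ε(v)=0·1, αω(v)=-19·0, βω(u)=-18·0; sum ≡ 0  ⇒  +1.
(a,b)_3: α=14, u≡2; β=6, v≡1 (mod 3); (2|3)=-1, (1|3)=+1; sign (−1)^0·-1^6·+1^14 = +1.
(a,b)_7: α=1, u≡4; β=2, v≡5 (mod 7); (4|7)=+1, (5|7)=-1; sign (−1)^0·+1^2·-1^1 = -1.
(a,b)_23: α=-3, u≡2; β=-3, v≡5 (mod 23); (2|23)=+1, (5|23)=-1; sign (−1)^1·+1^-3·-1^-3 = +1.
(a,b)_∞: sgn(20930)=+, sgn(391)=+, so +1.
(a,b)_5: α=1, u≡4; β=2, v≡4 (mod 5); (4|5)=+1, (4|5)=+1; sign (−1)^0·+1^2·+1^1 = +1.
(a,b)_47: α=4, u≡19; β=0, v≡41 (mod 47); (19|47)=-1, (41|47)=-1; sign (−1)^0·-1^0·-1^4 = +1.
(a,b)_29: α=0, u≡11; β=2, v≡10 (mod 29); (11|29)=-1, (10|29)=-1; sign (−1)^0·-1^2·-1^0 = +1.
(a,b)_13: α=1, u≡2; β=2, v≡10 (mod 13); (2|13)=-1, (10|13)=+1; sign (−1)^0·-1^2·+1^1 = +1.
(a,b)_11: α=2, u≡8; β=4, v≡10 (mod 11); (8|11)=-1, (10|11)=-1; sign (−1)^0·-1^4·-1^2 = +1.
(a,b)_17: α=4, u≡14; β=3, v≡7 (mod 17); (14|17)=-1, (7|17)=-1; sign (−1)^0·-1^3·-1^4 = -1.
|Ram(20930, 391)| = 2, even; anisotropic at {7, 17}.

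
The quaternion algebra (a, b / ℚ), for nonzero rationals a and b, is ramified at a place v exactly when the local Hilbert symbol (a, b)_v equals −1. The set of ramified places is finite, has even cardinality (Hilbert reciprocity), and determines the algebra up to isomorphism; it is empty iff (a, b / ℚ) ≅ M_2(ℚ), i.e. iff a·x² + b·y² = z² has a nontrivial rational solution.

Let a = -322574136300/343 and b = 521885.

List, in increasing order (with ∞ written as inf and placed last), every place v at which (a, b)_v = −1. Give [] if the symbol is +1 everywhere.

[13, 31]

Mod squares: a ≡ -8029, b ≡ 521885. Check v ∈ {∞, 2, 3, 5, 7, 13, 31, 37, 43}.
v=5: a=5^2·(≡1), b=5^1·(≡2) mod 5; (1|5)=+1, (2|5)=-1; (−1)^{2·1·2}·(+1)^1·(-1)^2 = +1.
v=37: a=37^1·(≡19), b=37^1·(≡8) mod 37; (19|37)=-1, (8|37)=-1; (−1)^{1·1·18}·(-1)^1·(-1)^1 = +1.
v=7: a=7^-3·(≡4), b=7^1·(≡5) mod 7; (4|7)=+1, (5|7)=-1; (−1)^{-3·1·3}·(+1)^1·(-1)^-3 = +1.
v=∞: -8029 < 0 and 521885 > 0  ⇒  (a,b)_∞ = +1.
v=13: a=13^2·(≡5), b=13^1·(≡1) mod 13; (5|13)=-1, (1|13)=+1; (−1)^{2·1·6}·(-1)^1·(+1)^2 = -1.
v=31: a=31^1·(≡28), b=31^1·(≡2) mod 31; (28|31)=+1, (2|31)=+1; (−1)^{1·1·15}·(+1)^1·(+1)^1 = -1.
v=2: v_2(a)=2, v_2(b)=0; units ≡ 3, 5 (mod 8); ε·ε+αω+βω = 1·0+2·1+0·1 ≡ 0  ⇒  (a,b)_2 = +1.
v=43: a=43^2·(≡3), b=43^0·(≡37) mod 43; (3|43)=-1, (37|43)=-1; (−1)^{2·0·21}·(-1)^0·(-1)^2 = +1.
v=3: a=3^2·(≡2), b=3^0·(≡2) mod 3; (2|3)=-1, (2|3)=-1; (−1)^{2·0·1}·(-1)^0·(-1)^2 = +1.
Ram(-8029, 521885) = {13, 31}; no ℚ_13-point on the conic.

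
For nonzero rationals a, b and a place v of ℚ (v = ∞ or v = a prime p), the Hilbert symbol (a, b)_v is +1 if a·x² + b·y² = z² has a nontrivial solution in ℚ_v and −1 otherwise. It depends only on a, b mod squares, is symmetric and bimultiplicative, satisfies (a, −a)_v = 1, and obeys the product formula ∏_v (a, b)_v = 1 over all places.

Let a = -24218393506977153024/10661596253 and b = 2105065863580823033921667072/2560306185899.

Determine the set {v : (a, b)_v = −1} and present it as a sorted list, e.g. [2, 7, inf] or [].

[11, 23]

(a, b) ≡ (-3542, 22) mod (ℚ^×)²; places V = {2, 3, 7, 11, 23, 41, ∞}.
(a,b)_41: α=-4, u≡23; β=-6, v≡15 (mod 41); (23|41)=+1, (15|41)=-1; sign (−1)^0·+1^-6·-1^-4 = +1.
(a,b)_7: α=-3, u≡3; β=-2, v≡4 (mod 7); (3|7)=-1, (4|7)=+1; sign (−1)^0·-1^-2·+1^-3 = +1.
(a,b)_2: α=25, β=31; u≡5, v≡3 (mod 8); ε(u)ε(v)=0·1, αω(v)=25·1, βω(u)=31·1; sum ≡ 0  ⇒  +1.
(a,b)_11: α=-1, u≡8; β=-1, v≡10 (mod 11); (8|11)=-1, (10|11)=-1; sign (−1)^1·-1^-1·-1^-1 = -1.
(a,b)_∞: sgn(-3542)=−, sgn(22)=+, so +1.
(a,b)_23: α=1, u≡21; β=2, v≡19 (mod 23); (21|23)=-1, (19|23)=-1; sign (−1)^0·-1^2·-1^1 = -1.
(a,b)_3: α=22, u≡1; β=32, v≡1 (mod 3); (1|3)=+1, (1|3)=+1; sign (−1)^0·+1^32·+1^22 = +1.
Ram(-3542, 22) = {11, 23}; no ℚ_11-point on the conic.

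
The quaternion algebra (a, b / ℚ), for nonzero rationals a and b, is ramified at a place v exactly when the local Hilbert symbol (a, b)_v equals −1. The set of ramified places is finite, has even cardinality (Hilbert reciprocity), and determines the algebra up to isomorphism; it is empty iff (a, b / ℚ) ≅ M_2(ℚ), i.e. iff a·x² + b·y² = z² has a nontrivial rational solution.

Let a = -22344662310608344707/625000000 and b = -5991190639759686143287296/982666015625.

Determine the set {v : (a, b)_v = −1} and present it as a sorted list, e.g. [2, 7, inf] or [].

(a, b) ≡ (-184667, -29946) mod (ℚ^×)²; places V = {2, 3, 5, 7, 11, 13, 19, 23, 31, 37, ∞}.
(a,b)_31: α=1, u≡17; β=1, v≡17 (mod 31); (17|31)=-1, (17|31)=-1; sign (−1)^1·-1^1·-1^1 = -1.
(a,b)_2: α=-6, β=13; u≡5, v≡3 (mod 8); ε(u)ε(v)=0·1, αω(v)=-6·1, βω(u)=13·1; sum ≡ 1  ⇒  -1.
(a,b)_11: α=4, u≡4; β=6, v≡7 (mod 11); (4|11)=+1, (7|11)=-1; sign (−1)^0·+1^6·-1^4 = +1.
(a,b)_19: α=0, u≡13; β=2, v≡11 (mod 19); (13|19)=-1, (11|19)=+1; sign (−1)^0·-1^2·+1^0 = +1.
(a,b)_∞: sgn(-184667)=−, sgn(-29946)=−, so -1.
(a,b)_5: α=-10, u≡2; β=-14, v≡4 (mod 5); (2|5)=-1, (4|5)=+1; sign (−1)^0·-1^-14·+1^-10 = +1.
(a,b)_37: α=3, u≡33; β=4, v≡13 (mod 37); (33|37)=+1, (13|37)=-1; sign (−1)^0·+1^4·-1^3 = -1.
(a,b)_7: α=3, u≡2; β=-1, v≡6 (mod 7); (2|7)=+1, (6|7)=-1; sign (−1)^1·+1^-1·-1^3 = +1.
(a,b)_23: α=1, u≡22; β=-1, v≡13 (mod 23); (22|23)=-1, (13|23)=+1; sign (−1)^1·-1^-1·+1^1 = +1.
(a,b)_13: α=2, u≡7; β=0, v≡5 (mod 13); (7|13)=-1, (5|13)=-1; sign (−1)^0·-1^0·-1^2 = +1.
(a,b)_3: α=6, u≡1; β=9, v≡2 (mod 3); (1|3)=+1, (2|3)=-1; sign (−1)^0·+1^9·-1^6 = +1.
(-184667, -29946 / ℚ) ramifies at {2, 31, 37, ∞}: a division algebra.

[2, 31, 37, inf]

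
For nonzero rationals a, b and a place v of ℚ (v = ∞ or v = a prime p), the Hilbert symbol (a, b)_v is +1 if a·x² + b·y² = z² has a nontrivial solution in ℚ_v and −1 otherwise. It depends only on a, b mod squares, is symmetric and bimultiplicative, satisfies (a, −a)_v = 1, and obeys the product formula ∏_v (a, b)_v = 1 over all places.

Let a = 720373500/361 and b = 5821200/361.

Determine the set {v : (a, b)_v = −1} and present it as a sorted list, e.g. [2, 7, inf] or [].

[3, 5]

(a, b) ≡ (15, 33) mod (ℚ^×)²; places V = {2, 3, 5, 7, 11, 19, ∞}.
(a,b)_19: α=-2, u≡14; β=-2, v≡18 (mod 19); (14|19)=-1, (18|19)=-1; sign (−1)^0·-1^-2·-1^-2 = +1.
(a,b)_5: α=3, u≡3; β=2, v≡3 (mod 5); (3|5)=-1, (3|5)=-1; sign (−1)^0·-1^2·-1^3 = -1.
(a,b)_∞: sgn(15)=+, sgn(33)=+, so +1.
(a,b)_2: α=2, β=4; u≡7, v≡1 (mod 8); ε(u)ε(v)=1·0, αω(v)=2·0, βω(u)=4·0; sum ≡ 0  ⇒  +1.
(a,b)_11: α=2, u≡4; β=1, v≡5 (mod 11); (4|11)=+1, (5|11)=+1; sign (−1)^0·+1^1·+1^2 = +1.
(a,b)_3: α=5, u≡2; β=3, v≡2 (mod 3); (2|3)=-1, (2|3)=-1; sign (−1)^1·-1^3·-1^5 = -1.
(a,b)_7: α=2, u≡4; β=2, v≡6 (mod 7); (4|7)=+1, (6|7)=-1; sign (−1)^0·+1^2·-1^2 = +1.
Ram(15, 33) = {3, 5}; no ℚ_3-point on the conic.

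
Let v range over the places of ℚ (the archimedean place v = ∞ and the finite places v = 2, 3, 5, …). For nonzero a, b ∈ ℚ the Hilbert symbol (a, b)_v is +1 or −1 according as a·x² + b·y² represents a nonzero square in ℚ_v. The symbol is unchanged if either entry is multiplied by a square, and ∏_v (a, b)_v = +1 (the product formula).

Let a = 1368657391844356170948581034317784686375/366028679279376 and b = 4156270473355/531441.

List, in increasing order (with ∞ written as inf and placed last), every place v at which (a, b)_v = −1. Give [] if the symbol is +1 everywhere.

Mod squares: a ≡ 45695, b ≡ 1325155. Check v ∈ {∞, 2, 3, 5, 7, 11, 13, 19, 23, 29, 37}.
v=3: a=3^-28·(≡2), b=3^-12·(≡1) mod 3; (2|3)=-1, (1|3)=+1; (−1)^{-28·-12·1}·(-1)^-12·(+1)^-28 = +1.
v=5: a=5^3·(≡1), b=5^1·(≡1) mod 5; (1|5)=+1, (1|5)=+1; (−1)^{3·1·2}·(+1)^1·(+1)^3 = +1.
v=29: a=29^4·(≡6), b=29^1·(≡5) mod 29; (6|29)=+1, (5|29)=+1; (−1)^{4·1·14}·(+1)^1·(+1)^4 = +1.
v=19: a=19^5·(≡17), b=19^1·(≡8) mod 19; (17|19)=+1, (8|19)=-1; (−1)^{5·1·9}·(+1)^1·(-1)^5 = +1.
v=7: a=7^2·(≡6), b=7^2·(≡6) mod 7; (6|7)=-1, (6|7)=-1; (−1)^{2·2·3}·(-1)^2·(-1)^2 = +1.
v=23: a=23^8·(≡20), b=23^2·(≡14) mod 23; (20|23)=-1, (14|23)=-1; (−1)^{8·2·11}·(-1)^2·(-1)^8 = +1.
v=13: a=13^3·(≡11), b=13^1·(≡5) mod 13; (11|13)=-1, (5|13)=-1; (−1)^{3·1·6}·(-1)^1·(-1)^3 = +1.
v=11: a=11^4·(≡1), b=11^2·(≡10) mod 11; (1|11)=+1, (10|11)=-1; (−1)^{4·2·5}·(+1)^2·(-1)^4 = +1.
v=37: a=37^3·(≡32), b=37^1·(≡16) mod 37; (32|37)=-1, (16|37)=+1; (−1)^{3·1·18}·(-1)^1·(+1)^3 = -1.
v=∞: 45695 > 0 and 1325155 > 0  ⇒  (a,b)_∞ = +1.
v=2: v_2(a)=-4, v_2(b)=0; units ≡ 7, 3 (mod 8); ε·ε+αω+βω = 1·1+-4·1+0·0 ≡ 1  ⇒  (a,b)_2 = -1.
(45695, 1325155 / ℚ) ramifies at {2, 37}: a division algebra.

[2, 37]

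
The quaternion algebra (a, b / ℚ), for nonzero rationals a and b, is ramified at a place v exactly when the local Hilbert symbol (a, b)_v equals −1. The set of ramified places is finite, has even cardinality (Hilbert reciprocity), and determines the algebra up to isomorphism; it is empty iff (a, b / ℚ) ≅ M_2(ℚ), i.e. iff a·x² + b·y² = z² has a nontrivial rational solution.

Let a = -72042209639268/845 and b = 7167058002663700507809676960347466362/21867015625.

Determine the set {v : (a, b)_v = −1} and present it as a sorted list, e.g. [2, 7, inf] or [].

Mod squares: a ≡ -13485, b ≡ 56202. Check v ∈ {∞, 2, 3, 5, 7, 11, 13, 17, 19, 23, 29, 31}.
v=23: a=23^2·(≡1), b=23^4·(≡1) mod 23; (1|23)=+1, (1|23)=+1; (−1)^{2·4·11}·(+1)^4·(+1)^2 = +1.
v=13: a=13^-2·(≡3), b=13^-4·(≡12) mod 13; (3|13)=+1, (12|13)=+1; (−1)^{-2·-4·6}·(+1)^-4·(+1)^-2 = +1.
v=19: a=19^2·(≡7), b=19^7·(≡13) mod 19; (7|19)=+1, (13|19)=-1; (−1)^{2·7·9}·(+1)^7·(-1)^2 = +1.
v=11: a=11^2·(≡9), b=11^6·(≡3) mod 11; (9|11)=+1, (3|11)=+1; (−1)^{2·6·5}·(+1)^6·(+1)^2 = +1.
v=17: a=17^2·(≡15), b=17^5·(≡1) mod 17; (15|17)=+1, (1|17)=+1; (−1)^{2·5·8}·(+1)^5·(+1)^2 = +1.
v=5: a=5^-1·(≡3), b=5^-6·(≡3) mod 5; (3|5)=-1, (3|5)=-1; (−1)^{-1·-6·2}·(-1)^-6·(-1)^-1 = -1.
v=29: a=29^1·(≡4), b=29^3·(≡4) mod 29; (4|29)=+1, (4|29)=+1; (−1)^{1·3·14}·(+1)^3·(+1)^1 = +1.
v=2: v_2(a)=2, v_2(b)=1; units ≡ 3, 5 (mod 8); ε·ε+αω+βω = 1·0+2·1+1·1 ≡ 1  ⇒  (a,b)_2 = -1.
v=31: a=31^1·(≡27), b=31^2·(≡6) mod 31; (27|31)=-1, (6|31)=-1; (−1)^{1·2·15}·(-1)^2·(-1)^1 = -1.
v=7: a=7^0·(≡4), b=7^-2·(≡6) mod 7; (4|7)=+1, (6|7)=-1; (−1)^{0·-2·3}·(+1)^-2·(-1)^0 = +1.
v=3: a=3^1·(≡2), b=3^5·(≡2) mod 3; (2|3)=-1, (2|3)=-1; (−1)^{1·5·1}·(-1)^5·(-1)^1 = -1.
v=∞: -13485 < 0 and 56202 > 0  ⇒  (a,b)_∞ = +1.
(-13485, 56202 / ℚ) ramifies at {2, 3, 5, 31}: a division algebra.

[2, 3, 5, 31]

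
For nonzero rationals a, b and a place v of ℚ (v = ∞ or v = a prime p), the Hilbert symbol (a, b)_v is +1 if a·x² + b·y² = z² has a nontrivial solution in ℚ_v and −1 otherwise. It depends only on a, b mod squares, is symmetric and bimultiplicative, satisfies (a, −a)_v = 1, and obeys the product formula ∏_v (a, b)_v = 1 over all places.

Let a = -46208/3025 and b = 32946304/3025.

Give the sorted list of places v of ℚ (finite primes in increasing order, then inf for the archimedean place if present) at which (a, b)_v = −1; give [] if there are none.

[23, 31]

Mod squares: a ≡ -2, b ≡ 1426. Check v ∈ {∞, 2, 5, 11, 19, 23, 31}.
v=∞: -2 < 0 and 1426 > 0  ⇒  (a,b)_∞ = +1.
v=31: a=31^0·(≡30), b=31^1·(≡23) mod 31; (30|31)=-1, (23|31)=-1; (−1)^{0·1·15}·(-1)^1·(-1)^0 = -1.
v=23: a=23^0·(≡21), b=23^1·(≡16) mod 23; (21|23)=-1, (16|23)=+1; (−1)^{0·1·11}·(-1)^1·(+1)^0 = -1.
v=2: v_2(a)=7, v_2(b)=7; units ≡ 7, 1 (mod 8); ε·ε+αω+βω = 1·0+7·0+7·0 ≡ 0  ⇒  (a,b)_2 = +1.
v=19: a=19^2·(≡6), b=19^2·(≡16) mod 19; (6|19)=+1, (16|19)=+1; (−1)^{2·2·9}·(+1)^2·(+1)^2 = +1.
v=11: a=11^-2·(≡1), b=11^-2·(≡2) mod 11; (1|11)=+1, (2|11)=-1; (−1)^{-2·-2·5}·(+1)^-2·(-1)^-2 = +1.
v=5: a=5^-2·(≡2), b=5^-2·(≡4) mod 5; (2|5)=-1, (4|5)=+1; (−1)^{-2·-2·2}·(-1)^-2·(+1)^-2 = +1.
Ram(-2, 1426) = {23, 31}; no ℚ_23-point on the conic.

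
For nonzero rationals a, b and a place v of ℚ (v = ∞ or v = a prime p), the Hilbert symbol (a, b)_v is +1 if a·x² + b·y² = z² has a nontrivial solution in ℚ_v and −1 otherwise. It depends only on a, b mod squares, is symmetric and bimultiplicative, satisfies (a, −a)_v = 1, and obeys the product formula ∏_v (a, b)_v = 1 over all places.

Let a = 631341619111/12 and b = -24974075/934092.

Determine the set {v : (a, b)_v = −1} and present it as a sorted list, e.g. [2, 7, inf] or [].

Mod squares: a ≡ 93, b ≡ -61161. Check v ∈ {∞, 2, 3, 5, 7, 19, 29, 31, 37}.
v=∞: 93 > 0 and -61161 < 0  ⇒  (a,b)_∞ = +1.
v=31: a=31^1·(≡11), b=31^-2·(≡16) mod 31; (11|31)=-1, (16|31)=+1; (−1)^{1·-2·15}·(-1)^-2·(+1)^1 = +1.
v=5: a=5^0·(≡3), b=5^2·(≡1) mod 5; (3|5)=-1, (1|5)=+1; (−1)^{0·2·2}·(-1)^2·(+1)^0 = +1.
v=7: a=7^2·(≡4), b=7^2·(≡6) mod 7; (4|7)=+1, (6|7)=-1; (−1)^{2·2·3}·(+1)^2·(-1)^2 = +1.
v=29: a=29^2·(≡28), b=29^1·(≡19) mod 29; (28|29)=+1, (19|29)=-1; (−1)^{2·1·14}·(+1)^1·(-1)^2 = +1.
v=2: v_2(a)=-2, v_2(b)=-2; units ≡ 5, 7 (mod 8); ε·ε+αω+βω = 0·1+-2·0+-2·1 ≡ 0  ⇒  (a,b)_2 = +1.
v=3: a=3^-1·(≡1), b=3^-5·(≡1) mod 3; (1|3)=+1, (1|3)=+1; (−1)^{-1·-5·1}·(+1)^-5·(+1)^-1 = -1.
v=19: a=19^2·(≡17), b=19^1·(≡1) mod 19; (17|19)=+1, (1|19)=+1; (−1)^{2·1·9}·(+1)^1·(+1)^2 = +1.
v=37: a=37^2·(≡15), b=37^1·(≡28) mod 37; (15|37)=-1, (28|37)=+1; (−1)^{2·1·18}·(-1)^1·(+1)^2 = -1.
Ram(93, -61161) = {3, 37}; no ℚ_3-point on the conic.

[3, 37]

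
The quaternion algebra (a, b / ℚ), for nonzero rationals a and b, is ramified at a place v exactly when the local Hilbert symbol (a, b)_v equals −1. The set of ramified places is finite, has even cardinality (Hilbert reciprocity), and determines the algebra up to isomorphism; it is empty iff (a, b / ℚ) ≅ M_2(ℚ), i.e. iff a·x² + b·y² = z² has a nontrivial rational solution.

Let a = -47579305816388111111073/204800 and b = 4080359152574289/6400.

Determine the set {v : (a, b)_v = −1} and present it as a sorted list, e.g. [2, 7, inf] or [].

Mod squares: a ≡ -580754, b ≡ 12121. Check v ∈ {∞, 2, 3, 5, 7, 13, 17, 19, 23, 29, 31}.
v=23: a=23^2·(≡14), b=23^1·(≡7) mod 23; (14|23)=-1, (7|23)=-1; (−1)^{2·1·11}·(-1)^1·(-1)^2 = -1.
v=31: a=31^1·(≡12), b=31^1·(≡20) mod 31; (12|31)=-1, (20|31)=+1; (−1)^{1·1·15}·(-1)^1·(+1)^1 = +1.
v=13: a=13^4·(≡11), b=13^2·(≡5) mod 13; (11|13)=-1, (5|13)=-1; (−1)^{4·2·6}·(-1)^2·(-1)^4 = +1.
v=17: a=17^1·(≡4), b=17^1·(≡13) mod 17; (4|17)=+1, (13|17)=+1; (−1)^{1·1·8}·(+1)^1·(+1)^1 = +1.
v=∞: -580754 < 0 and 12121 > 0  ⇒  (a,b)_∞ = +1.
v=5: a=5^-2·(≡1), b=5^-2·(≡4) mod 5; (1|5)=+1, (4|5)=+1; (−1)^{-2·-2·2}·(+1)^-2·(+1)^-2 = +1.
v=3: a=3^6·(≡1), b=3^8·(≡1) mod 3; (1|3)=+1, (1|3)=+1; (−1)^{6·8·1}·(+1)^8·(+1)^6 = +1.
v=29: a=29^3·(≡16), b=29^2·(≡1) mod 29; (16|29)=+1, (1|29)=+1; (−1)^{3·2·14}·(+1)^2·(+1)^3 = +1.
v=7: a=7^2·(≡1), b=7^0·(≡2) mod 7; (1|7)=+1, (2|7)=+1; (−1)^{2·0·3}·(+1)^0·(+1)^2 = +1.
v=2: v_2(a)=-13, v_2(b)=-8; units ≡ 7, 1 (mod 8); ε·ε+αω+βω = 1·0+-13·0+-8·0 ≡ 0  ⇒  (a,b)_2 = +1.
v=19: a=19^3·(≡17), b=19^2·(≡18) mod 19; (17|19)=+1, (18|19)=-1; (−1)^{3·2·9}·(+1)^2·(-1)^3 = -1.
Ram(-580754, 12121) = {19, 23}; no ℚ_19-point on the conic.

[19, 23]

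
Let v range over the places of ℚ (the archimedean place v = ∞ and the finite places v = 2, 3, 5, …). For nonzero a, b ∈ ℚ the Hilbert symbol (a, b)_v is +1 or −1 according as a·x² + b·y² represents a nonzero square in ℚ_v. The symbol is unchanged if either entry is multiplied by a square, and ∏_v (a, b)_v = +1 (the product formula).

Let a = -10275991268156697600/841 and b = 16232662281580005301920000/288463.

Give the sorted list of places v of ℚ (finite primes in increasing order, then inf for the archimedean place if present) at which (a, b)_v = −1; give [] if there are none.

(a, b) ≡ (-6842891, 15351) mod (ℚ^×)²; places V = {2, 3, 5, 7, 11, 17, 23, 29, 37, 43, ∞}.
(a,b)_3: α=4, u≡1; β=7, v≡2 (mod 3); (1|3)=+1, (2|3)=-1; sign (−1)^0·+1^7·-1^4 = +1.
(a,b)_7: α=0, u≡1; β=-3, v≡2 (mod 7); (1|7)=+1, (2|7)=+1; sign (−1)^0·+1^-3·+1^0 = +1.
(a,b)_5: α=2, u≡1; β=4, v≡4 (mod 5); (1|5)=+1, (4|5)=+1; sign (−1)^0·+1^4·+1^2 = +1.
(a,b)_37: α=3, u≡24; β=4, v≡25 (mod 37); (24|37)=-1, (25|37)=+1; sign (−1)^0·-1^4·+1^3 = +1.
(a,b)_43: α=1, u≡40; β=1, v≡13 (mod 43); (40|43)=+1, (13|43)=+1; sign (−1)^1·+1^1·+1^1 = -1.
(a,b)_17: α=1, u≡3; β=1, v≡1 (mod 17); (3|17)=-1, (1|17)=+1; sign (−1)^0·-1^1·+1^1 = -1.
(a,b)_29: α=-2, u≡23; β=-2, v≡26 (mod 29); (23|29)=+1, (26|29)=-1; sign (−1)^0·+1^-2·-1^-2 = +1.
(a,b)_23: α=3, u≡21; β=4, v≡14 (mod 23); (21|23)=-1, (14|23)=-1; sign (−1)^0·-1^4·-1^3 = -1.
(a,b)_2: α=10, β=8; u≡5, v≡7 (mod 8); ε(u)ε(v)=0·1, αω(v)=10·0, βω(u)=8·1; sum ≡ 0  ⇒  +1.
(a,b)_∞: sgn(-6842891)=−, sgn(15351)=+, so +1.
(a,b)_11: α=1, u≡2; β=2, v≡7 (mod 11); (2|11)=-1, (7|11)=-1; sign (−1)^0·-1^2·-1^1 = -1.
Ram(-6842891, 15351) = {11, 17, 23, 43}; no ℚ_11-point on the conic.

[11, 17, 23, 43]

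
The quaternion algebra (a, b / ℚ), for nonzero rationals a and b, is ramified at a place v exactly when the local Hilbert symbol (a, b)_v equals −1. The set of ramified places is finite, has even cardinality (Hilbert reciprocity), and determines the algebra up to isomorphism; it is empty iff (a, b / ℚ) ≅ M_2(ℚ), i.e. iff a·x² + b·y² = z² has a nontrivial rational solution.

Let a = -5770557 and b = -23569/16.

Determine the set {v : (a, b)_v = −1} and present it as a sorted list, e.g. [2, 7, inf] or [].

[2, 13, 31, inf]

(a, b) ≡ (-641173, -481) mod (ℚ^×)²; places V = {2, 3, 7, 13, 31, 37, 43, ∞}.
(a,b)_7: α=0, u≡5; β=2, v≡1 (mod 7); (5|7)=-1, (1|7)=+1; sign (−1)^0·-1^2·+1^0 = +1.
(a,b)_∞: sgn(-641173)=−, sgn(-481)=−, so -1.
(a,b)_3: α=2, u≡2; β=0, v≡2 (mod 3); (2|3)=-1, (2|3)=-1; sign (−1)^0·-1^0·-1^2 = +1.
(a,b)_37: α=1, u≡31; β=1, v≡18 (mod 37); (31|37)=-1, (18|37)=-1; sign (−1)^0·-1^1·-1^1 = +1.
(a,b)_13: α=1, u≡9; β=1, v≡11 (mod 13); (9|13)=+1, (11|13)=-1; sign (−1)^0·+1^1·-1^1 = -1.
(a,b)_31: α=1, u≡8; β=0, v≡13 (mod 31); (8|31)=+1, (13|31)=-1; sign (−1)^0·+1^0·-1^1 = -1.
(a,b)_43: α=1, u≡4; β=0, v≡40 (mod 43); (4|43)=+1, (40|43)=+1; sign (−1)^0·+1^0·+1^1 = +1.
(a,b)_2: α=0, β=-4; u≡3, v≡7 (mod 8); ε(u)ε(v)=1·1, αω(v)=0·0, βω(u)=-4·1; sum ≡ 1  ⇒  -1.
|Ram(-641173, -481)| = 4, even; anisotropic at {2, 13, 31, ∞}.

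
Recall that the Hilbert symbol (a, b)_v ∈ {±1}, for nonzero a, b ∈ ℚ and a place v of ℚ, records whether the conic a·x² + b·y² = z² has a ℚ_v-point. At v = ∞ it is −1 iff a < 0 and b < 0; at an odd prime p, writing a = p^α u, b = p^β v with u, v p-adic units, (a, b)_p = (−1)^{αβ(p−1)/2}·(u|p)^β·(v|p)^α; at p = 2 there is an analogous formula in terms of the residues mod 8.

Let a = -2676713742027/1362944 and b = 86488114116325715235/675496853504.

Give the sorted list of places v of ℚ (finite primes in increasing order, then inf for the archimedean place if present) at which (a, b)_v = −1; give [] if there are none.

(a, b) ≡ (-211497, 4785) mod (ℚ^×)²; places V = {2, 3, 5, 11, 13, 17, 19, 23, 29, ∞}.
(a,b)_17: α=1, u≡14; β=2, v≡13 (mod 17); (14|17)=-1, (13|17)=+1; sign (−1)^0·-1^2·+1^1 = +1.
(a,b)_3: α=7, u≡1; β=11, v≡2 (mod 3); (1|3)=+1, (2|3)=-1; sign (−1)^1·+1^11·-1^7 = +1.
(a,b)_13: α=1, u≡8; β=2, v≡9 (mod 13); (8|13)=-1, (9|13)=+1; sign (−1)^0·-1^2·+1^1 = +1.
(a,b)_5: α=0, u≡2; β=1, v≡3 (mod 5); (2|5)=-1, (3|5)=-1; sign (−1)^0·-1^1·-1^0 = -1.
(a,b)_23: α=2, u≡21; β=2, v≡9 (mod 23); (21|23)=-1, (9|23)=+1; sign (−1)^0·-1^2·+1^2 = +1.
(a,b)_11: α=-3, u≡5; β=-5, v≡6 (mod 11); (5|11)=+1, (6|11)=-1; sign (−1)^1·+1^-5·-1^-3 = +1.
(a,b)_29: α=1, u≡3; β=1, v≡1 (mod 29); (3|29)=-1, (1|29)=+1; sign (−1)^0·-1^1·+1^1 = -1.
(a,b)_∞: sgn(-211497)=−, sgn(4785)=+, so +1.
(a,b)_19: α=2, u≡1; β=4, v≡4 (mod 19); (1|19)=+1, (4|19)=+1; sign (−1)^0·+1^4·+1^2 = +1.
(a,b)_2: α=-10, β=-22; u≡7, v≡1 (mod 8); ε(u)ε(v)=1·0, αω(v)=-10·0, βω(u)=-22·0; sum ≡ 0  ⇒  +1.
|Ram(-211497, 4785)| = 2, even; anisotropic at {5, 29}.

[5, 29]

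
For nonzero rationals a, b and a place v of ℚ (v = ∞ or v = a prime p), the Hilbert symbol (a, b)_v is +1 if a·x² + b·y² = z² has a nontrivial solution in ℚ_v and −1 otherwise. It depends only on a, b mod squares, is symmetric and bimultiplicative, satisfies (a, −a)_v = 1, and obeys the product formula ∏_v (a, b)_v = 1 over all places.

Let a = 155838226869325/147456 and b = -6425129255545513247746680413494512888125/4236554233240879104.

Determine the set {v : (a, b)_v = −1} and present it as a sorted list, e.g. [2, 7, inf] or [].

[11, 13]

Mod squares: a ≡ 13, b ≡ -4301. Check v ∈ {∞, 2, 3, 5, 7, 11, 13, 17, 19, 23, 29, 31}.
v=11: a=11^2·(≡2), b=11^7·(≡5) mod 11; (2|11)=-1, (5|11)=+1; (−1)^{2·7·5}·(-1)^7·(+1)^2 = -1.
v=19: a=19^0·(≡14), b=19^-4·(≡8) mod 19; (14|19)=-1, (8|19)=-1; (−1)^{0·-4·9}·(-1)^-4·(-1)^0 = +1.
v=13: a=13^1·(≡3), b=13^2·(≡2) mod 13; (3|13)=+1, (2|13)=-1; (−1)^{1·2·6}·(+1)^2·(-1)^1 = -1.
v=7: a=7^2·(≡3), b=7^4·(≡1) mod 7; (3|7)=-1, (1|7)=+1; (−1)^{2·4·3}·(-1)^4·(+1)^2 = +1.
v=29: a=29^0·(≡9), b=29^-2·(≡5) mod 29; (9|29)=+1, (5|29)=+1; (−1)^{0·-2·14}·(+1)^-2·(+1)^0 = +1.
v=17: a=17^2·(≡16), b=17^5·(≡13) mod 17; (16|17)=+1, (13|17)=+1; (−1)^{2·5·8}·(+1)^5·(+1)^2 = +1.
v=5: a=5^2·(≡3), b=5^4·(≡1) mod 5; (3|5)=-1, (1|5)=+1; (−1)^{2·4·2}·(-1)^4·(+1)^2 = +1.
v=3: a=3^-2·(≡1), b=3^-2·(≡1) mod 3; (1|3)=+1, (1|3)=+1; (−1)^{-2·-2·1}·(+1)^-2·(+1)^-2 = +1.
v=2: v_2(a)=-14, v_2(b)=-32; units ≡ 5, 3 (mod 8); ε·ε+αω+βω = 0·1+-14·1+-32·1 ≡ 0  ⇒  (a,b)_2 = +1.
v=∞: 13 > 0 and -4301 < 0  ⇒  (a,b)_∞ = +1.
v=23: a=23^4·(≡4), b=23^11·(≡19) mod 23; (4|23)=+1, (19|23)=-1; (−1)^{4·11·11}·(+1)^11·(-1)^4 = +1.
v=31: a=31^0·(≡23), b=31^2·(≡20) mod 31; (23|31)=-1, (20|31)=+1; (−1)^{0·2·15}·(-1)^2·(+1)^0 = +1.
Ram(13, -4301) = {11, 13}; no ℚ_11-point on the conic.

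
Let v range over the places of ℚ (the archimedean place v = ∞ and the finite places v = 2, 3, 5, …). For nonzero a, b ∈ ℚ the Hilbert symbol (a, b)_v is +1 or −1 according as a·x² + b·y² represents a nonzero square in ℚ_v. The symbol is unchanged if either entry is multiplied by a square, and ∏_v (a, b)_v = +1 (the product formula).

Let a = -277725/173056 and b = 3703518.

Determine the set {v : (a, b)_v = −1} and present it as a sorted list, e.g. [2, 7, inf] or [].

[7, 13]

(a, b) ≡ (-21, 8398) mod (ℚ^×)²; places V = {2, 3, 5, 7, 13, 17, 19, 23, ∞}.
(a,b)_5: α=2, u≡1; β=0, v≡3 (mod 5); (1|5)=+1, (3|5)=-1; sign (−1)^0·+1^0·-1^2 = +1.
(a,b)_2: α=-10, β=1; u≡3, v≡7 (mod 8); ε(u)ε(v)=1·1, αω(v)=-10·0, βω(u)=1·1; sum ≡ 0  ⇒  +1.
(a,b)_23: α=2, u≡1; β=0, v≡12 (mod 23); (1|23)=+1, (12|23)=+1; sign (−1)^0·+1^0·+1^2 = +1.
(a,b)_13: α=-2, u≡2; β=1, v≡4 (mod 13); (2|13)=-1, (4|13)=+1; sign (−1)^0·-1^1·+1^-2 = -1.
(a,b)_7: α=1, u≡4; β=2, v≡3 (mod 7); (4|7)=+1, (3|7)=-1; sign (−1)^0·+1^2·-1^1 = -1.
(a,b)_∞: sgn(-21)=−, sgn(8398)=+, so +1.
(a,b)_3: α=1, u≡2; β=2, v≡1 (mod 3); (2|3)=-1, (1|3)=+1; sign (−1)^0·-1^2·+1^1 = +1.
(a,b)_19: α=0, u≡9; β=1, v≡1 (mod 19); (9|19)=+1, (1|19)=+1; sign (−1)^0·+1^1·+1^0 = +1.
(a,b)_17: α=0, u≡16; β=1, v≡16 (mod 17); (16|17)=+1, (16|17)=+1; sign (−1)^0·+1^1·+1^0 = +1.
|Ram(-21, 8398)| = 2, even; anisotropic at {7, 13}.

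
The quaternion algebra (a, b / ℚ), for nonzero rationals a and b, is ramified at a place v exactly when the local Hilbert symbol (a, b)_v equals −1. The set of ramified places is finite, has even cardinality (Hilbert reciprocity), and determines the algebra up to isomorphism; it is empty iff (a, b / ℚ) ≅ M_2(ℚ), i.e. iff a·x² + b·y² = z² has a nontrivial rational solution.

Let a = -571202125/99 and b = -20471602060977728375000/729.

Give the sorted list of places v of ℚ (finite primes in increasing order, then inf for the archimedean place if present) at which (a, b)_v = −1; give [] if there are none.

Mod squares: a ≡ -251328935, b ≡ -15686. Check v ∈ {∞, 2, 3, 5, 11, 13, 17, 23, 29, 31}.
v=∞: -251328935 < 0 and -15686 < 0  ⇒  (a,b)_∞ = -1.
v=5: a=5^3·(≡2), b=5^6·(≡1) mod 5; (2|5)=-1, (1|5)=+1; (−1)^{3·6·2}·(-1)^6·(+1)^3 = +1.
v=11: a=11^-1·(≡5), b=11^1·(≡9) mod 11; (5|11)=+1, (9|11)=+1; (−1)^{-1·1·5}·(+1)^1·(+1)^-1 = -1.
v=23: a=23^1·(≡6), b=23^3·(≡9) mod 23; (6|23)=+1, (9|23)=+1; (−1)^{1·3·11}·(+1)^3·(+1)^1 = -1.
v=2: v_2(a)=0, v_2(b)=3; units ≡ 1, 5 (mod 8); ε·ε+αω+βω = 0·0+0·1+3·0 ≡ 0  ⇒  (a,b)_2 = +1.
v=3: a=3^-2·(≡1), b=3^-6·(≡1) mod 3; (1|3)=+1, (1|3)=+1; (−1)^{-2·-6·1}·(+1)^-6·(+1)^-2 = +1.
v=17: a=17^1·(≡11), b=17^2·(≡7) mod 17; (11|17)=-1, (7|17)=-1; (−1)^{1·2·8}·(-1)^2·(-1)^1 = -1.
v=29: a=29^1·(≡17), b=29^2·(≡3) mod 29; (17|29)=-1, (3|29)=-1; (−1)^{1·2·14}·(-1)^2·(-1)^1 = -1.
v=31: a=31^1·(≡10), b=31^3·(≡21) mod 31; (10|31)=+1, (21|31)=-1; (−1)^{1·3·15}·(+1)^3·(-1)^1 = +1.
v=13: a=13^1·(≡11), b=13^2·(≡11) mod 13; (11|13)=-1, (11|13)=-1; (−1)^{1·2·6}·(-1)^2·(-1)^1 = -1.
|Ram(-251328935, -15686)| = 6, even; anisotropic at {11, 13, 17, 23, 29, ∞}.

[11, 13, 17, 23, 29, inf]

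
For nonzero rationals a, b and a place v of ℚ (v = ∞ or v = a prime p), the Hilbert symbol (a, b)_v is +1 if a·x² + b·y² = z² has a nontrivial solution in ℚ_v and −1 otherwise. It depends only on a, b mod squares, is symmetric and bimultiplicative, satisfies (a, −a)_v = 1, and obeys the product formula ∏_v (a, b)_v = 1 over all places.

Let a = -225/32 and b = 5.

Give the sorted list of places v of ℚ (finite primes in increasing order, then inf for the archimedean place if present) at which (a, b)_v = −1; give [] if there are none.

[2, 5]

(a, b) ≡ (-2, 5) mod (ℚ^×)²; places V = {2, 3, 5, ∞}.
(a,b)_3: α=2, u≡1; β=0, v≡2 (mod 3); (1|3)=+1, (2|3)=-1; sign (−1)^0·+1^0·-1^2 = +1.
(a,b)_2: α=-5, β=0; u≡7, v≡5 (mod 8); ε(u)ε(v)=1·0, αω(v)=-5·1, βω(u)=0·0; sum ≡ 1  ⇒  -1.
(a,b)_∞: sgn(-2)=−, sgn(5)=+, so +1.
(a,b)_5: α=2, u≡3; β=1, v≡1 (mod 5); (3|5)=-1, (1|5)=+1; sign (−1)^0·-1^1·+1^2 = -1.
Ram(-2, 5) = {2, 5}; no ℚ_2-point on the conic.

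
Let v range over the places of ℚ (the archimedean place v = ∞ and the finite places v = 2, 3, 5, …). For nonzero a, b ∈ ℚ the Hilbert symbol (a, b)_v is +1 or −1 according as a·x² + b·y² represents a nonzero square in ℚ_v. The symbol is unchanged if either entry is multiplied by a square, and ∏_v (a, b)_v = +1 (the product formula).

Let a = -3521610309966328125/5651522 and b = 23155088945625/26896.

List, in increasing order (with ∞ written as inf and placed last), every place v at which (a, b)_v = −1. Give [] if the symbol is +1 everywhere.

(a, b) ≡ (-46410, 17) mod (ℚ^×)²; places V = {2, 3, 5, 7, 13, 17, 19, 41, ∞}.
(a,b)_5: α=7, u≡3; β=4, v≡3 (mod 5); (3|5)=-1, (3|5)=-1; sign (−1)^0·-1^4·-1^7 = -1.
(a,b)_2: α=-1, β=-4; u≡3, v≡1 (mod 8); ε(u)ε(v)=1·0, αω(v)=-1·0, βω(u)=-4·1; sum ≡ 0  ⇒  +1.
(a,b)_∞: sgn(-46410)=−, sgn(17)=+, so +1.
(a,b)_13: α=3, u≡7; β=2, v≡3 (mod 13); (7|13)=-1, (3|13)=+1; sign (−1)^0·-1^2·+1^3 = +1.
(a,b)_41: α=-4, u≡37; β=-2, v≡14 (mod 41); (37|41)=+1, (14|41)=-1; sign (−1)^0·+1^-2·-1^-4 = +1.
(a,b)_17: α=1, u≡14; β=1, v≡15 (mod 17); (14|17)=-1, (15|17)=+1; sign (−1)^0·-1^1·+1^1 = -1.
(a,b)_19: α=4, u≡7; β=2, v≡1 (mod 19); (7|19)=+1, (1|19)=+1; sign (−1)^0·+1^2·+1^4 = +1.
(a,b)_3: α=3, u≡1; β=6, v≡2 (mod 3); (1|3)=+1, (2|3)=-1; sign (−1)^0·+1^6·-1^3 = -1.
(a,b)_7: α=3, u≡6; β=2, v≡5 (mod 7); (6|7)=-1, (5|7)=-1; sign (−1)^0·-1^2·-1^3 = -1.
(-46410, 17 / ℚ) ramifies at {3, 5, 7, 17}: a division algebra.

[3, 5, 7, 17]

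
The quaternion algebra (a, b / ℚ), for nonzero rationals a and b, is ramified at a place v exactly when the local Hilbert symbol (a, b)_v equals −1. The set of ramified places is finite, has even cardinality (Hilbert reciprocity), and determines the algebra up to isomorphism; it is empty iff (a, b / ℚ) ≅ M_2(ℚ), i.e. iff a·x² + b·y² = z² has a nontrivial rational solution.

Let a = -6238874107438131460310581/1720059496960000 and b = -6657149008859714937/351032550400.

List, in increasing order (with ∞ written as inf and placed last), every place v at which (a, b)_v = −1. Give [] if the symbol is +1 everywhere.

Mod squares: a ≡ -283309, b ≡ -7657. Check v ∈ {∞, 2, 3, 5, 7, 11, 13, 19, 23, 31, 37, 41}.
v=11: a=11^2·(≡10), b=11^2·(≡7) mod 11; (10|11)=-1, (7|11)=-1; (−1)^{2·2·5}·(-1)^2·(-1)^2 = +1.
v=41: a=41^4·(≡16), b=41^2·(≡18) mod 41; (16|41)=+1, (18|41)=+1; (−1)^{4·2·20}·(+1)^2·(+1)^4 = +1.
v=2: v_2(a)=-12, v_2(b)=-10; units ≡ 3, 7 (mod 8); ε·ε+αω+βω = 1·1+-12·0+-10·1 ≡ 1  ⇒  (a,b)_2 = -1.
v=5: a=5^-4·(≡4), b=5^-2·(≡3) mod 5; (4|5)=+1, (3|5)=-1; (−1)^{-4·-2·2}·(+1)^-2·(-1)^-4 = +1.
v=37: a=37^3·(≡5), b=37^2·(≡20) mod 37; (5|37)=-1, (20|37)=-1; (−1)^{3·2·18}·(-1)^2·(-1)^3 = -1.
v=3: a=3^0·(≡2), b=3^2·(≡2) mod 3; (2|3)=-1, (2|3)=-1; (−1)^{0·2·1}·(-1)^2·(-1)^0 = +1.
v=23: a=23^-4·(≡17), b=23^-4·(≡18) mod 23; (17|23)=-1, (18|23)=+1; (−1)^{-4·-4·11}·(-1)^-4·(+1)^-4 = +1.
v=13: a=13^1·(≡6), b=13^1·(≡9) mod 13; (6|13)=-1, (9|13)=+1; (−1)^{1·1·6}·(-1)^1·(+1)^1 = -1.
v=31: a=31^1·(≡27), b=31^3·(≡5) mod 31; (27|31)=-1, (5|31)=+1; (−1)^{1·3·15}·(-1)^3·(+1)^1 = +1.
v=∞: -283309 < 0 and -7657 < 0  ⇒  (a,b)_∞ = -1.
v=19: a=19^7·(≡7), b=19^3·(≡2) mod 19; (7|19)=+1, (2|19)=-1; (−1)^{7·3·9}·(+1)^3·(-1)^7 = +1.
v=7: a=7^-4·(≡4), b=7^-2·(≡1) mod 7; (4|7)=+1, (1|7)=+1; (−1)^{-4·-2·3}·(+1)^-2·(+1)^-4 = +1.
(-283309, -7657 / ℚ) ramifies at {2, 13, 37, ∞}: a division algebra.

[2, 13, 37, inf]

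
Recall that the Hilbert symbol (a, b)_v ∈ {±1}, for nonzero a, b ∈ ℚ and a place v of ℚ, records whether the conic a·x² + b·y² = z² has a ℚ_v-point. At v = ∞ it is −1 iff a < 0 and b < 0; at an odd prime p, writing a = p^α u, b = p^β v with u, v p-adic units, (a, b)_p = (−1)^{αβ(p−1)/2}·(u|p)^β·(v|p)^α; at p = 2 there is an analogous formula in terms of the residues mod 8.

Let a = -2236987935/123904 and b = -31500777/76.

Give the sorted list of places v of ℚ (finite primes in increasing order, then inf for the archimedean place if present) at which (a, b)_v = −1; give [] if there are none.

(a, b) ≡ (-3335, -100947) mod (ℚ^×)²; places V = {2, 3, 5, 7, 11, 13, 19, 23, 29, ∞}.
(a,b)_7: α=2, u≡4; β=3, v≡6 (mod 7); (4|7)=+1, (6|7)=-1; sign (−1)^0·+1^3·-1^2 = +1.
(a,b)_∞: sgn(-3335)=−, sgn(-100947)=−, so -1.
(a,b)_23: α=1, u≡18; β=1, v≡4 (mod 23); (18|23)=+1, (4|23)=+1; sign (−1)^1·+1^1·+1^1 = -1.
(a,b)_13: α=2, u≡11; β=0, v≡11 (mod 13); (11|13)=-1, (11|13)=-1; sign (−1)^0·-1^0·-1^2 = +1.
(a,b)_2: α=-10, β=-2; u≡1, v≡5 (mod 8); ε(u)ε(v)=0·0, αω(v)=-10·1, βω(u)=-2·0; sum ≡ 0  ⇒  +1.
(a,b)_29: α=1, u≡23; β=0, v≡15 (mod 29); (23|29)=+1, (15|29)=-1; sign (−1)^0·+1^0·-1^1 = -1.
(a,b)_19: α=0, u≡11; β=-1, v≡16 (mod 19); (11|19)=+1, (16|19)=+1; sign (−1)^0·+1^-1·+1^0 = +1.
(a,b)_5: α=1, u≡2; β=0, v≡3 (mod 5); (2|5)=-1, (3|5)=-1; sign (−1)^0·-1^0·-1^1 = -1.
(a,b)_3: α=4, u≡1; β=1, v≡2 (mod 3); (1|3)=+1, (2|3)=-1; sign (−1)^0·+1^1·-1^4 = +1.
(a,b)_11: α=-2, u≡5; β=3, v≡6 (mod 11); (5|11)=+1, (6|11)=-1; sign (−1)^0·+1^3·-1^-2 = +1.
|Ram(-3335, -100947)| = 4, even; anisotropic at {5, 23, 29, ∞}.

[5, 23, 29, inf]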